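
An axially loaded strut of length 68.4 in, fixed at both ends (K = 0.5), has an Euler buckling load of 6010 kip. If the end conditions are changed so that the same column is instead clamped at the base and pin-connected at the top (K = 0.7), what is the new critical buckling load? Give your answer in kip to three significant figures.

P_cr ∝ 1/K², so P_cr,new = P_cr,old × (K_old/K_new)² = 6010 × (0.5/0.7)²
= 6010 × 0.5102 = 3070 kip

P_cr ≈ 3070 kip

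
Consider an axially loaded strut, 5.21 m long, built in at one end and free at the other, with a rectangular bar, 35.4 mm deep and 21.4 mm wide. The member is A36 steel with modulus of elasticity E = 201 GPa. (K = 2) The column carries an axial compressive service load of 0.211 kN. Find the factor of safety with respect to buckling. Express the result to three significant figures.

n ≈ 2.50

Buckling occurs about the weak axis: I_min = h·b³/12 with b = 21.4 mm (the shorter side).
I_min = 35.4×21.4³/12 = 2.891×10^4 mm⁴
I = 2.891×10^4 mm⁴ = 2.891×10^-8 m⁴
Effective length L_e = K·L = 2 × 5.21 = 10.42 m
P_cr = π²EI / L_e² = π² × 201×10⁹ × 2.891×10^-8 / 10.42² = 528.2 N
Factor of safety n = P_cr / P = 0.52823 / 0.211 = 2.50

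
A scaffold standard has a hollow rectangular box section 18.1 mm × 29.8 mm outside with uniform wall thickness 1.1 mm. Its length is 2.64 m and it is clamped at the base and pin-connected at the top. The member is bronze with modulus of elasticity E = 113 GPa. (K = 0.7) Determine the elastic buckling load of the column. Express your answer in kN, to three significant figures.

P_cr ≈ 1.79 kN

Inner dimensions: h_i = 29.8 − 2×1.1 = 27.60 mm, b_i = 18.1 − 2×1.1 = 15.90 mm
Weak-axis I_min = (h_o·b_o³ − h_i·b_i³)/12 with b_o = 18.1, b_i = 15.90 mm (shorter outer/inner sides).
I_min = (29.8×18.1³ − 27.60×15.90³)/12 = 5.480×10^3 mm⁴
I = 5.480×10^3 mm⁴ = 5.480×10^-9 m⁴
Effective length L_e = K·L = 0.7 × 2.64 = 1.848 m
P_cr = π²EI / L_e² = π² × 113×10⁹ × 5.480×10^-9 / 1.848² = 1.790×10^3 N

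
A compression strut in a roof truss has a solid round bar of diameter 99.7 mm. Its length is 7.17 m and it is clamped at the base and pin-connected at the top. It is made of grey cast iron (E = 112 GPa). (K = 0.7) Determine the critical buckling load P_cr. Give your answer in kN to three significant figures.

P_cr ≈ 213 kN

I = πd⁴/64 = π×99.7⁴/64 = 4.850×10^6 mm⁴
I = 4.850×10^6 mm⁴ = 4.850×10^-6 m⁴
Effective length L_e = K·L = 0.7 × 7.17 = 5.019 m
P_cr = π²EI / L_e² = π² × 112×10⁹ × 4.850×10^-6 / 5.019² = 2.128×10^5 N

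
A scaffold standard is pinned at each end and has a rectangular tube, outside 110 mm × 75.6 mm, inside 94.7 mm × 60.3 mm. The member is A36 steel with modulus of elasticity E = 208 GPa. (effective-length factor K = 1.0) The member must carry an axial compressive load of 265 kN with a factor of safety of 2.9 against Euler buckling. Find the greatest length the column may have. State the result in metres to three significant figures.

Weak-axis I_min = (h_o·b_o³ − h_i·b_i³)/12 with b_o = 75.6, b_i = 60.30 mm (shorter outer/inner sides).
I_min = (110×75.6³ − 94.70×60.30³)/12 = 2.230×10^6 mm⁴
I = 2.230×10^-6 m⁴
Required critical load P_cr = n·P = 2.9 × 265 = 768.5 kN = 7.685×10^5 N
From P_cr = π²EI/(K·L)²:  L = (1/K)·√(π²EI/P_cr) = (1/1)·√(π²×2.08×10^11×2.230×10^-6/7.685×10^5)
L = 2.44 m

L_max ≈ 2.44 m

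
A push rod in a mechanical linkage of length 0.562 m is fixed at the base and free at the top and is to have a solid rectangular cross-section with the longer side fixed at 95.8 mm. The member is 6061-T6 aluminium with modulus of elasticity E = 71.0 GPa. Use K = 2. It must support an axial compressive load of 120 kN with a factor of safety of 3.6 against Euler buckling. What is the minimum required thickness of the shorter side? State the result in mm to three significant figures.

b ≈ 46.0 mm

Required P_cr = n·P = 3.6 × 120 = 432.0 kN
L_e = K·L = 2 × 0.562 = 1.124 m
Required I = P_cr·L_e²/(π²E) = 4.320×10^5 × 1.124² / (π² × 7.10×10^10) = 7.789×10^-7 m⁴
I_req = 7.789×10^5 mm⁴
Rectangle, weak axis: I_min = h·b³/12 with h = 95.8 mm fixed  ⇒  b = (12I/h)^(1/3) = 46.0 mm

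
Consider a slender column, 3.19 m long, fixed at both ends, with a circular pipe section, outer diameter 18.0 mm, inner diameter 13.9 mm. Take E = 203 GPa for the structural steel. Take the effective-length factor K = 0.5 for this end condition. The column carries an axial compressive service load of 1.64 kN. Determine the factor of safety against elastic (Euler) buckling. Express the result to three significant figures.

d_o = 18.0 mm, d_i = 13.9 mm
I = π(d_o⁴ − d_i⁴)/64 = π(18.0⁴ − 13.90⁴)/64 = 3.321×10^3 mm⁴
I = 3.321×10^3 mm⁴ = 3.321×10^-9 m⁴
Effective length L_e = K·L = 0.5 × 3.19 = 1.595 m
P_cr = π²EI / L_e² = π² × 203×10⁹ × 3.321×10^-9 / 1.595² = 2.615×10^3 N
Factor of safety n = P_cr / P = 2.6151 / 1.64 = 1.59

n ≈ 1.59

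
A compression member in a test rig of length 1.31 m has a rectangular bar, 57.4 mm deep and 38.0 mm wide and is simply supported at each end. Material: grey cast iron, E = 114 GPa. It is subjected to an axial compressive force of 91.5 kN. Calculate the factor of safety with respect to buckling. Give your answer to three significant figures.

n ≈ 1.88

Buckling occurs about the weak axis: I_min = h·b³/12 with b = 38.0 mm (the shorter side).
I_min = 57.4×38.0³/12 = 2.625×10^5 mm⁴
I = 2.625×10^5 mm⁴ = 2.625×10^-7 m⁴
Effective length L_e = K·L = 1 × 1.31 = 1.310 m
P_cr = π²EI / L_e² = π² × 114×10⁹ × 2.625×10^-7 / 1.310² = 1.721×10^5 N
Factor of safety n = P_cr / P = 172.09 / 91.5 = 1.88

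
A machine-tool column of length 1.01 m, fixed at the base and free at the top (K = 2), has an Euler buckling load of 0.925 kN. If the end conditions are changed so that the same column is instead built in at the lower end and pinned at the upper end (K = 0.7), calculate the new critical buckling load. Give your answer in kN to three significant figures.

P_cr ≈ 7.55 kN

P_cr ∝ 1/K², so P_cr,new = P_cr,old × (K_old/K_new)² = 0.925 × (2/0.7)²
= 0.925 × 8.163 = 7.55 kN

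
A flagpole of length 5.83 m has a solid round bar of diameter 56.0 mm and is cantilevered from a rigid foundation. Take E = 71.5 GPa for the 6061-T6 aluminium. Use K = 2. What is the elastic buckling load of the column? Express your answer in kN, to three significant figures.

P_cr ≈ 2.51 kN

I = πd⁴/64 = π×56.0⁴/64 = 4.827×10^5 mm⁴
I = 4.827×10^5 mm⁴ = 4.827×10^-7 m⁴
Effective length L_e = K·L = 2 × 5.83 = 11.66 m
P_cr = π²EI / L_e² = π² × 71.5×10⁹ × 4.827×10^-7 / 11.66² = 2.506×10^3 N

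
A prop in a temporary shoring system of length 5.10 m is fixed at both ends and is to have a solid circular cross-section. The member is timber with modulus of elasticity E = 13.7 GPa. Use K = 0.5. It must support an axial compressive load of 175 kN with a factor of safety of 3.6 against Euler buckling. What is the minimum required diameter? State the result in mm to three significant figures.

d ≈ 158 mm

Required P_cr = n·P = 3.6 × 175 = 630.0 kN
L_e = K·L = 0.5 × 5.10 = 2.550 m
Required I = P_cr·L_e²/(π²E) = 6.300×10^5 × 2.550² / (π² × 1.37×10^10) = 3.030×10^-5 m⁴
I_req = 3.030×10^7 mm⁴
Solid circle: I = πd⁴/64  ⇒  d = (64I/π)^(1/4) = (64×3.030×10^7/π)^(1/4) = 158 mm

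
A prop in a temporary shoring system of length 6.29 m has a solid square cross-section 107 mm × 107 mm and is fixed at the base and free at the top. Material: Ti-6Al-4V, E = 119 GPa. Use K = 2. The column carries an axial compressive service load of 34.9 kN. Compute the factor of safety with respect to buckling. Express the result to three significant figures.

I = a⁴/12 = 107⁴/12 = 1.092×10^7 mm⁴
I = 1.092×10^7 mm⁴ = 1.092×10^-5 m⁴
Effective length L_e = K·L = 2 × 6.29 = 12.58 m
P_cr = π²EI / L_e² = π² × 119×10⁹ × 1.092×10^-5 / 12.58² = 8.107×10^4 N
Factor of safety n = P_cr / P = 81.066 / 34.9 = 2.32

n ≈ 2.32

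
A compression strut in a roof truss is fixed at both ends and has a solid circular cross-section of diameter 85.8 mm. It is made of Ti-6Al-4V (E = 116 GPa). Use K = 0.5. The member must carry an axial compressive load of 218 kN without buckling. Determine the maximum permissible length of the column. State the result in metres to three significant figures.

I = πd⁴/64 = π×85.8⁴/64 = 2.660×10^6 mm⁴
I = 2.660×10^-6 m⁴
At the buckling limit P_cr = P = 2.180×10^5 N
From P_cr = π²EI/(K·L)²:  L = (1/K)·√(π²EI/P_cr) = (1/0.5)·√(π²×1.16×10^11×2.660×10^-6/2.180×10^5)
L = 7.48 m

L_max ≈ 7.48 m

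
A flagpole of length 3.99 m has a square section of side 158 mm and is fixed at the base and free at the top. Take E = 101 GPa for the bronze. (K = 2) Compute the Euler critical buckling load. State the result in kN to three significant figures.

I = a⁴/12 = 158⁴/12 = 5.193×10^7 mm⁴
I = 5.193×10^7 mm⁴ = 5.193×10^-5 m⁴
Effective length L_e = K·L = 2 × 3.99 = 7.980 m
P_cr = π²EI / L_e² = π² × 101×10⁹ × 5.193×10^-5 / 7.980² = 8.129×10^5 N

P_cr ≈ 813 kN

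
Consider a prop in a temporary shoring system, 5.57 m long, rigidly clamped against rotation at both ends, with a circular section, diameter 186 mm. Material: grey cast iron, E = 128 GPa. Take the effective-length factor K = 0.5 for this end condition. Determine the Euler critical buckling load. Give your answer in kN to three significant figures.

I = πd⁴/64 = π×186⁴/64 = 5.875×10^7 mm⁴
I = 5.875×10^7 mm⁴ = 5.875×10^-5 m⁴
Effective length L_e = K·L = 0.5 × 5.57 = 2.785 m
P_cr = π²EI / L_e² = π² × 128×10⁹ × 5.875×10^-5 / 2.785² = 9.569×10^6 N

P_cr ≈ 9570 kN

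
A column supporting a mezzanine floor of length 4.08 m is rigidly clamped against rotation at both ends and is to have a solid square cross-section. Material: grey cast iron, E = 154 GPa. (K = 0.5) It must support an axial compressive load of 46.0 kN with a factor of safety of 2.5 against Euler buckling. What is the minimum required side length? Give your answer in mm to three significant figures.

Required P_cr = n·P = 2.5 × 46.0 = 115.0 kN
L_e = K·L = 0.5 × 4.08 = 2.040 m
Required I = P_cr·L_e²/(π²E) = 1.150×10^5 × 2.040² / (π² × 1.54×10^11) = 3.149×10^-7 m⁴
I_req = 3.149×10^5 mm⁴
Solid square: I = a⁴/12  ⇒  a = (12I)^(1/4) = (12×3.149×10^5)^(1/4) = 44.1 mm

a ≈ 44.1 mm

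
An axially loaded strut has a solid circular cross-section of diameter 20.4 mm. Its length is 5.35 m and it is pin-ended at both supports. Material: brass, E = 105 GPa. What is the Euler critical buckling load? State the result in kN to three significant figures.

I = πd⁴/64 = π×20.4⁴/64 = 8.501×10^3 mm⁴
I = 8.501×10^3 mm⁴ = 8.501×10^-9 m⁴
Effective length L_e = K·L = 1 × 5.35 = 5.350 m
P_cr = π²EI / L_e² = π² × 105×10⁹ × 8.501×10^-9 / 5.350² = 307.8 N

P_cr ≈ 0.308 kN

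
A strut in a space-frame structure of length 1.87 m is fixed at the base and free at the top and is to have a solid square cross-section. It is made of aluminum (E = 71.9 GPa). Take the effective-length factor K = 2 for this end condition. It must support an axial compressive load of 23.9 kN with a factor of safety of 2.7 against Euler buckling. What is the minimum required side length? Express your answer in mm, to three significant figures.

Required P_cr = n·P = 2.7 × 23.9 = 64.53 kN
L_e = K·L = 2 × 1.87 = 3.740 m
Required I = P_cr·L_e²/(π²E) = 6.453×10^4 × 3.740² / (π² × 7.19×10^10) = 1.272×10^-6 m⁴
I_req = 1.272×10^6 mm⁴
Solid square: I = a⁴/12  ⇒  a = (12I)^(1/4) = (12×1.272×10^6)^(1/4) = 62.5 mm

a ≈ 62.5 mm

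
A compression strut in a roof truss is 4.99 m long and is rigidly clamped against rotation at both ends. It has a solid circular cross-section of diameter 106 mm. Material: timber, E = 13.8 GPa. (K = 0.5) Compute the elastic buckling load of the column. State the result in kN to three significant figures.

I = πd⁴/64 = π×106⁴/64 = 6.197×10^6 mm⁴
I = 6.197×10^6 mm⁴ = 6.197×10^-6 m⁴
Effective length L_e = K·L = 0.5 × 4.99 = 2.495 m
P_cr = π²EI / L_e² = π² × 13.8×10⁹ × 6.197×10^-6 / 2.495² = 1.356×10^5 N

P_cr ≈ 136 kN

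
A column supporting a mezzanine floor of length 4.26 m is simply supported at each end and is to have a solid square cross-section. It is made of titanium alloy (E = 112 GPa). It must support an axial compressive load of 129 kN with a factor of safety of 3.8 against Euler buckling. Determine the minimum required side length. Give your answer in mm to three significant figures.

Required P_cr = n·P = 3.8 × 129 = 490.2 kN
L_e = K·L = 1 × 4.26 = 4.260 m
Required I = P_cr·L_e²/(π²E) = 4.902×10^5 × 4.260² / (π² × 1.12×10^11) = 8.048×10^-6 m⁴
I_req = 8.048×10^6 mm⁴
Solid square: I = a⁴/12  ⇒  a = (12I)^(1/4) = (12×8.048×10^6)^(1/4) = 99.1 mm

a ≈ 99.1 mm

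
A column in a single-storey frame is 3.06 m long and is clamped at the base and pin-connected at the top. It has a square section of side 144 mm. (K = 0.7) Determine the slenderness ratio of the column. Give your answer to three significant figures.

λ ≈ 51.5

For a square r = a/√12 = 144/√12 = 41.57 mm
L_e = K·L = 0.7 × 3.06 m = 2.142 m = 2142.0 mm
λ = L_e / r_min = 2142.0 / 41.57 = 51.5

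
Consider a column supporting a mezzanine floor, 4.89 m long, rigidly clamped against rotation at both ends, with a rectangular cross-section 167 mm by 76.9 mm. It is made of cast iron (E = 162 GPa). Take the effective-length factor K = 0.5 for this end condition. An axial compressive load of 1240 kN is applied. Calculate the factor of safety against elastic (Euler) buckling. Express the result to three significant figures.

Buckling occurs about the weak axis: I_min = h·b³/12 with b = 76.9 mm (the shorter side).
I_min = 167×76.9³/12 = 6.329×10^6 mm⁴
I = 6.329×10^6 mm⁴ = 6.329×10^-6 m⁴
Effective length L_e = K·L = 0.5 × 4.89 = 2.445 m
P_cr = π²EI / L_e² = π² × 162×10⁹ × 6.329×10^-6 / 2.445² = 1.693×10^6 N
Factor of safety n = P_cr / P = 1692.7 / 1240 = 1.37

n ≈ 1.37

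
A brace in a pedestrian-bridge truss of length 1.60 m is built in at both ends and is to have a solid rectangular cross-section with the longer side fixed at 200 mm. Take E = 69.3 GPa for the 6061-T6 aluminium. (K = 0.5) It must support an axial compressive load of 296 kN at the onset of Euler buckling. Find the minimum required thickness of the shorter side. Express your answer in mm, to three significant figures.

b ≈ 25.5 mm

L_e = K·L = 0.5 × 1.60 = 0.8000 m
Required I = P_cr·L_e²/(π²E) = 2.960×10^5 × 0.8000² / (π² × 6.93×10^10) = 2.770×10^-7 m⁴
I_req = 2.770×10^5 mm⁴
Rectangle, weak axis: I_min = h·b³/12 with h = 200 mm fixed  ⇒  b = (12I/h)^(1/3) = 25.5 mm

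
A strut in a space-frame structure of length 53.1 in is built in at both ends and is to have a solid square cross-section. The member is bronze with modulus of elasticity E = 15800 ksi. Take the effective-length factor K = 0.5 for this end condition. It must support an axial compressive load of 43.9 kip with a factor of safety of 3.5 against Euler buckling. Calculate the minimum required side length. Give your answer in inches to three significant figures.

Required P_cr = n·P = 3.5 × 43.9 = 153.6 kip
L_e = K·L = 0.5 × 53.1 = 26.55 in
Required I = P_cr·L_e²/(π²E) = 1.536×10^5 × 26.55² / (π² × 1.58×10^7) = 0.6946 in⁴
Solid square: I = a⁴/12  ⇒  a = (12I)^(1/4) = (12×0.6946)^(1/4) = 1.70 in

a ≈ 1.70 in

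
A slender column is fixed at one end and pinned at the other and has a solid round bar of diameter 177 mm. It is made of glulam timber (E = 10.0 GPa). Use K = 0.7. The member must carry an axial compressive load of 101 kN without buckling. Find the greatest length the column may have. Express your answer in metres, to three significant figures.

I = πd⁴/64 = π×177⁴/64 = 4.818×10^7 mm⁴
I = 4.818×10^-5 m⁴
At the buckling limit P_cr = P = 1.010×10^5 N
From P_cr = π²EI/(K·L)²:  L = (1/K)·√(π²EI/P_cr) = (1/0.7)·√(π²×1.00×10^10×4.818×10^-5/1.010×10^5)
L = 9.80 m

L_max ≈ 9.80 m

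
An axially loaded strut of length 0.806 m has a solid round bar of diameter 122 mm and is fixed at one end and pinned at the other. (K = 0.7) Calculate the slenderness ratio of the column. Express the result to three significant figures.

I = πd⁴/64 = π×122⁴/64 = 1.087×10^7 mm⁴
A = 1.169×10^4 mm²;  r_min = √(I/A) = √(1.087×10^7/1.169×10^4) = 30.50 mm
L_e = K·L = 0.7 × 0.806 m = 0.5642 m = 564.20 mm
λ = L_e / r_min = 564.20 / 30.50 = 18.5

λ ≈ 18.5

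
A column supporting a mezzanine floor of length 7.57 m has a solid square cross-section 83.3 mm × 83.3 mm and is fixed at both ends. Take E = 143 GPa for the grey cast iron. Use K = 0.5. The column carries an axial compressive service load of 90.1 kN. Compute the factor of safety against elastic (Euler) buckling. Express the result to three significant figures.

n ≈ 4.39

I = a⁴/12 = 83.3⁴/12 = 4.012×10^6 mm⁴
I = 4.012×10^6 mm⁴ = 4.012×10^-6 m⁴
Effective length L_e = K·L = 0.5 × 7.57 = 3.785 m
P_cr = π²EI / L_e² = π² × 143×10⁹ × 4.012×10^-6 / 3.785² = 3.953×10^5 N
Factor of safety n = P_cr / P = 395.28 / 90.1 = 4.39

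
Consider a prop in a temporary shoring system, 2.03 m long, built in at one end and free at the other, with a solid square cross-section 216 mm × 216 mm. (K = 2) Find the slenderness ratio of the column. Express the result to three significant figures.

λ ≈ 65.1

For a square r = a/√12 = 216/√12 = 62.35 mm
L_e = K·L = 2 × 2.03 m = 4.060 m = 4060.0 mm
λ = L_e / r_min = 4060.0 / 62.35 = 65.1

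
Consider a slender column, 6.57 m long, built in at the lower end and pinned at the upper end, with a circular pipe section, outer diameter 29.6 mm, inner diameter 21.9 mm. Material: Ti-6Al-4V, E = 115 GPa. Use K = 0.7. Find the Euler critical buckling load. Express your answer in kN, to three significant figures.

d_o = 29.6 mm, d_i = 21.9 mm
I = π(d_o⁴ − d_i⁴)/64 = π(29.6⁴ − 21.90⁴)/64 = 2.639×10^4 mm⁴
I = 2.639×10^4 mm⁴ = 2.639×10^-8 m⁴
Effective length L_e = K·L = 0.7 × 6.57 = 4.599 m
P_cr = π²EI / L_e² = π² × 115×10⁹ × 2.639×10^-8 / 4.599² = 1.416×10^3 N

P_cr ≈ 1.42 kN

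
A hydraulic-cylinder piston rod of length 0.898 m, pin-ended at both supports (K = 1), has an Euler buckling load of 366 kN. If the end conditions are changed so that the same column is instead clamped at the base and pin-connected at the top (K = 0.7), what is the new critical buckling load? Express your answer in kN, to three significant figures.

P_cr ≈ 747 kN

P_cr ∝ 1/K², so P_cr,new = P_cr,old × (K_old/K_new)² = 366 × (1/0.7)²
= 366 × 2.041 = 747 kN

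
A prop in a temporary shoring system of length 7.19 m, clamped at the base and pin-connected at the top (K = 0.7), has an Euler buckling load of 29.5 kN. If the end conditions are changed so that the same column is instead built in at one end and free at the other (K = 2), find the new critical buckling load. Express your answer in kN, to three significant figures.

P_cr ≈ 3.61 kN

P_cr ∝ 1/K², so P_cr,new = P_cr,old × (K_old/K_new)² = 29.5 × (0.7/2)²
= 29.5 × 0.1225 = 3.61 kN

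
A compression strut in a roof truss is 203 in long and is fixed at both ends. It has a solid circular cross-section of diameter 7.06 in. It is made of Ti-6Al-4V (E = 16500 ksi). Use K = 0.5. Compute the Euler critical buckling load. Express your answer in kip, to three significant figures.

P_cr ≈ 1930 kip

I = πd⁴/64 = π×7.06⁴/64 = 122.0 in⁴
Effective length L_e = K·L = 0.5 × 203 = 101.5 in
P_cr = π²EI / L_e² = π² × 16500×10³ × 122.0 / 101.5² = 1.928×10^6 lb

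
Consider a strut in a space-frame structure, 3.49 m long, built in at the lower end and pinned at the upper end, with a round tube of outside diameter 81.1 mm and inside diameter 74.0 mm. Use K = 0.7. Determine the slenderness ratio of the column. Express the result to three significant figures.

d_o = 81.1 mm, d_i = 74.0 mm
I = π(d_o⁴ − d_i⁴)/64 = π(81.1⁴ − 74.00⁴)/64 = 6.515×10^5 mm⁴
A = 864.9 mm²;  r_min = √(I/A) = √(6.515×10^5/864.9) = 27.45 mm
L_e = K·L = 0.7 × 3.49 m = 2.443 m = 2443.0 mm
λ = L_e / r_min = 2443.0 / 27.45 = 89.0

λ ≈ 89.0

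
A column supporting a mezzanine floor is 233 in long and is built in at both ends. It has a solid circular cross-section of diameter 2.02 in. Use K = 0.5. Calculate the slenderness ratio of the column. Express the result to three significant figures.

λ ≈ 231

For a solid circle r = d/4 = 2.02/4 = 0.5050 in
L_e = K·L = 0.5 × 233 = 116.5 in
λ = L_e / r_min = 116.50 / 0.5050 = 231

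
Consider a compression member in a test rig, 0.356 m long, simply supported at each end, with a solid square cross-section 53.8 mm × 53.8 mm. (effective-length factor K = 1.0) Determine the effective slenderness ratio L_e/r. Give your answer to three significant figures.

λ ≈ 22.9

I = a⁴/12 = 53.8⁴/12 = 6.981×10^5 mm⁴
A = 2.894×10^3 mm²;  r_min = √(I/A) = √(6.981×10^5/2.894×10^3) = 15.53 mm
L_e = K·L = 1 × 0.356 m = 0.3560 m = 356.00 mm
λ = L_e / r_min = 356.00 / 15.53 = 22.9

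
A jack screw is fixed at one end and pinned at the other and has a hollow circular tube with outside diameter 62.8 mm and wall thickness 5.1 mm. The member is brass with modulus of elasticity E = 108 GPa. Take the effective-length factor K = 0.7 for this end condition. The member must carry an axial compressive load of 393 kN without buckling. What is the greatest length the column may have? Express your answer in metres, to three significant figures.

L_max ≈ 1.46 m

Inner diameter d_i = 62.8 − 2×5.1 = 52.60 mm
I = π(d_o⁴ − d_i⁴)/64 = π(62.8⁴ − 52.60⁴)/64 = 3.877×10^5 mm⁴
I = 3.877×10^-7 m⁴
At the buckling limit P_cr = P = 3.930×10^5 N
From P_cr = π²EI/(K·L)²:  L = (1/K)·√(π²EI/P_cr) = (1/0.7)·√(π²×1.08×10^11×3.877×10^-7/3.930×10^5)
L = 1.46 m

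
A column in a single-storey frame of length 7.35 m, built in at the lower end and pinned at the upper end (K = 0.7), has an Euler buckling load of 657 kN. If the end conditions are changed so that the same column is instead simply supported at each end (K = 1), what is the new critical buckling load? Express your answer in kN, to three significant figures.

P_cr ∝ 1/K², so P_cr,new = P_cr,old × (K_old/K_new)² = 657 × (0.7/1)²
= 657 × 0.4900 = 322 kN

P_cr ≈ 322 kN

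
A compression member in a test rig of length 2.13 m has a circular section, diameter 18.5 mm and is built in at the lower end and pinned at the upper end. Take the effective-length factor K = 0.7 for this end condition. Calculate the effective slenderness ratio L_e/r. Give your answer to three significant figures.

For a solid circle r = d/4 = 18.5/4 = 4.625 mm
L_e = K·L = 0.7 × 2.13 m = 1.491 m = 1491.0 mm
λ = L_e / r_min = 1491.0 / 4.625 = 322

λ ≈ 322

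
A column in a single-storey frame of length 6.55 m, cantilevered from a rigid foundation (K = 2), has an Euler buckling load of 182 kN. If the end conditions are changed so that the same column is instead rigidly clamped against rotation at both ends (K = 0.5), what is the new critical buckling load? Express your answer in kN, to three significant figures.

P_cr ∝ 1/K², so P_cr,new = P_cr,old × (K_old/K_new)² = 182 × (2/0.5)²
= 182 × 16.00 = 2910 kN

P_cr ≈ 2910 kN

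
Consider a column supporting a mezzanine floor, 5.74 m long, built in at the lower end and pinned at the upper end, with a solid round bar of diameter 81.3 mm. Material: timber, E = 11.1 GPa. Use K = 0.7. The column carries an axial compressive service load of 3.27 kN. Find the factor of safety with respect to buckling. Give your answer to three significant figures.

n ≈ 4.45

I = πd⁴/64 = π×81.3⁴/64 = 2.145×10^6 mm⁴
I = 2.145×10^6 mm⁴ = 2.145×10^-6 m⁴
Effective length L_e = K·L = 0.7 × 5.74 = 4.018 m
P_cr = π²EI / L_e² = π² × 11.1×10⁹ × 2.145×10^-6 / 4.018² = 1.455×10^4 N
Factor of safety n = P_cr / P = 14.552 / 3.27 = 4.45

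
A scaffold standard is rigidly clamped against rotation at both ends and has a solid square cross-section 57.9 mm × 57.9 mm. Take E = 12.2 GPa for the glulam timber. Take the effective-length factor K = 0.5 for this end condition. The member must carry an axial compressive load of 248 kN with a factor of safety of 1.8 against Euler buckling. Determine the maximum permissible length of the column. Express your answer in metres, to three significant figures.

I = a⁴/12 = 57.9⁴/12 = 9.366×10^5 mm⁴
I = 9.366×10^-7 m⁴
Required critical load P_cr = n·P = 1.8 × 248 = 446.4 kN = 4.464×10^5 N
From P_cr = π²EI/(K·L)²:  L = (1/K)·√(π²EI/P_cr) = (1/0.5)·√(π²×1.22×10^10×9.366×10^-7/4.464×10^5)
L = 1.01 m

L_max ≈ 1.01 m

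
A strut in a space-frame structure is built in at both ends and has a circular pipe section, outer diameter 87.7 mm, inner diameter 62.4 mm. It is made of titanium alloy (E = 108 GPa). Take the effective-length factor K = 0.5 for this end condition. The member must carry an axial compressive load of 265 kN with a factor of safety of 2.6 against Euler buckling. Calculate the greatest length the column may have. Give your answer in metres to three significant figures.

L_max ≈ 3.66 m

d_o = 87.7 mm, d_i = 62.4 mm
I = π(d_o⁴ − d_i⁴)/64 = π(87.7⁴ − 62.40⁴)/64 = 2.160×10^6 mm⁴
I = 2.160×10^-6 m⁴
Required critical load P_cr = n·P = 2.6 × 265 = 689.0 kN = 6.890×10^5 N
From P_cr = π²EI/(K·L)²:  L = (1/K)·√(π²EI/P_cr) = (1/0.5)·√(π²×1.08×10^11×2.160×10^-6/6.890×10^5)
L = 3.66 m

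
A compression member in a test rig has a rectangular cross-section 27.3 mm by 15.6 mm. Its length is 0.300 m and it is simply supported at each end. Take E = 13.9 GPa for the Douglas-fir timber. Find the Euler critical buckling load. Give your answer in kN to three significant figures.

P_cr ≈ 13.2 kN

Buckling occurs about the weak axis: I_min = h·b³/12 with b = 15.6 mm (the shorter side).
I_min = 27.3×15.6³/12 = 8.637×10^3 mm⁴
I = 8.637×10^3 mm⁴ = 8.637×10^-9 m⁴
Effective length L_e = K·L = 1 × 0.300 = 0.3000 m
P_cr = π²EI / L_e² = π² × 13.9×10⁹ × 8.637×10^-9 / 0.3000² = 1.317×10^4 N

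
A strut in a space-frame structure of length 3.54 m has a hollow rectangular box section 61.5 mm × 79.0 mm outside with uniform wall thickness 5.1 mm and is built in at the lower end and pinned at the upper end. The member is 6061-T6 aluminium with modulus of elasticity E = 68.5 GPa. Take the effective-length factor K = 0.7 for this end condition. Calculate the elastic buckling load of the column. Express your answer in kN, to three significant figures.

Inner dimensions: h_i = 79.0 − 2×5.1 = 68.80 mm, b_i = 61.5 − 2×5.1 = 51.30 mm
Weak-axis I_min = (h_o·b_o³ − h_i·b_i³)/12 with b_o = 61.5, b_i = 51.30 mm (shorter outer/inner sides).
I_min = (79.0×61.5³ − 68.80×51.30³)/12 = 7.573×10^5 mm⁴
I = 7.573×10^5 mm⁴ = 7.573×10^-7 m⁴
Effective length L_e = K·L = 0.7 × 3.54 = 2.478 m
P_cr = π²EI / L_e² = π² × 68.5×10⁹ × 7.573×10^-7 / 2.478² = 8.338×10^4 N

P_cr ≈ 83.4 kN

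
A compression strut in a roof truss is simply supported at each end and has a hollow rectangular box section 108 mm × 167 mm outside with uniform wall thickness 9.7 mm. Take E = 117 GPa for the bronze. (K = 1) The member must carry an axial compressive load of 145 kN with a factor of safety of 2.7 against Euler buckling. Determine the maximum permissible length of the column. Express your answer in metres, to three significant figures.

L_max ≈ 5.15 m

Inner dimensions: h_i = 167 − 2×9.7 = 147.6 mm, b_i = 108 − 2×9.7 = 88.60 mm
Weak-axis I_min = (h_o·b_o³ − h_i·b_i³)/12 with b_o = 108, b_i = 88.60 mm (shorter outer/inner sides).
I_min = (167×108³ − 147.6×88.60³)/12 = 8.976×10^6 mm⁴
I = 8.976×10^-6 m⁴
Required critical load P_cr = n·P = 2.7 × 145 = 391.5 kN = 3.915×10^5 N
From P_cr = π²EI/(K·L)²:  L = (1/K)·√(π²EI/P_cr) = (1/1)·√(π²×1.17×10^11×8.976×10^-6/3.915×10^5)
L = 5.15 m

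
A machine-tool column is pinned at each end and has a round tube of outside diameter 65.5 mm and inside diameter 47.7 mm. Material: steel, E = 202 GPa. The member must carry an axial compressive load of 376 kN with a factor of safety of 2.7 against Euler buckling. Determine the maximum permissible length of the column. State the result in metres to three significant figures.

d_o = 65.5 mm, d_i = 47.7 mm
I = π(d_o⁴ − d_i⁴)/64 = π(65.5⁴ − 47.70⁴)/64 = 6.494×10^5 mm⁴
I = 6.494×10^-7 m⁴
Required critical load P_cr = n·P = 2.7 × 376 = 1015 kN = 1.015×10^6 N
From P_cr = π²EI/(K·L)²:  L = (1/K)·√(π²EI/P_cr) = (1/1)·√(π²×2.02×10^11×6.494×10^-7/1.015×10^6)
L = 1.13 m

L_max ≈ 1.13 m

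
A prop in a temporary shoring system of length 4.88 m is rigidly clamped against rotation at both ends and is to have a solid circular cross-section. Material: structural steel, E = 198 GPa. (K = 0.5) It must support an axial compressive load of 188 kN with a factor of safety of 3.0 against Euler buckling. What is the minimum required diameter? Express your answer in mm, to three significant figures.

Required P_cr = n·P = 3.0 × 188 = 564.0 kN
L_e = K·L = 0.5 × 4.88 = 2.440 m
Required I = P_cr·L_e²/(π²E) = 5.640×10^5 × 2.440² / (π² × 1.98×10^11) = 1.718×10^-6 m⁴
I_req = 1.718×10^6 mm⁴
Solid circle: I = πd⁴/64  ⇒  d = (64I/π)^(1/4) = (64×1.718×10^6/π)^(1/4) = 76.9 mm

d ≈ 76.9 mm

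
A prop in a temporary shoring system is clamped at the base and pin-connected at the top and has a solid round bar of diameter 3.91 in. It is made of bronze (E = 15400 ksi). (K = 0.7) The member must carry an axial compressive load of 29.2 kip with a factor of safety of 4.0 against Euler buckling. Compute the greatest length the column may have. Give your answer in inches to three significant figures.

L_max ≈ 175 in

I = πd⁴/64 = π×3.91⁴/64 = 11.47 in⁴
Required critical load P_cr = n·P = 4.0 × 29.2 = 116.8 kip = 1.168×10^5 lb
From P_cr = π²EI/(K·L)²:  L = (1/K)·√(π²EI/P_cr) = (1/0.7)·√(π²×1.54×10^7×11.47/1.168×10^5)
L = 175 in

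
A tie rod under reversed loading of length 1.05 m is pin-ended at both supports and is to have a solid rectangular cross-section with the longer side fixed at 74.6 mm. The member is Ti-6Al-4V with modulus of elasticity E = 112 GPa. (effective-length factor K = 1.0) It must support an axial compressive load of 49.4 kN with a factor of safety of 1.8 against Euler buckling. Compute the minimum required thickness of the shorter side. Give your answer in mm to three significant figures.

b ≈ 24.3 mm

Required P_cr = n·P = 1.8 × 49.4 = 88.92 kN
L_e = K·L = 1 × 1.05 = 1.050 m
Required I = P_cr·L_e²/(π²E) = 8.892×10^4 × 1.050² / (π² × 1.12×10^11) = 8.869×10^-8 m⁴
I_req = 8.869×10^4 mm⁴
Rectangle, weak axis: I_min = h·b³/12 with h = 74.6 mm fixed  ⇒  b = (12I/h)^(1/3) = 24.3 mm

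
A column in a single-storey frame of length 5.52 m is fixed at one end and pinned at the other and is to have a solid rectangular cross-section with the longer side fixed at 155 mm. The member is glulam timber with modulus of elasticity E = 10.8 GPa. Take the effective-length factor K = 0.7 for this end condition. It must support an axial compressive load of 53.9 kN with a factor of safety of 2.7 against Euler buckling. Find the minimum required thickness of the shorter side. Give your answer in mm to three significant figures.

b ≈ 116 mm

Required P_cr = n·P = 2.7 × 53.9 = 145.5 kN
L_e = K·L = 0.7 × 5.52 = 3.864 m
Required I = P_cr·L_e²/(π²E) = 1.455×10^5 × 3.864² / (π² × 1.08×10^10) = 2.038×10^-5 m⁴
I_req = 2.038×10^7 mm⁴
Rectangle, weak axis: I_min = h·b³/12 with h = 155 mm fixed  ⇒  b = (12I/h)^(1/3) = 116 mm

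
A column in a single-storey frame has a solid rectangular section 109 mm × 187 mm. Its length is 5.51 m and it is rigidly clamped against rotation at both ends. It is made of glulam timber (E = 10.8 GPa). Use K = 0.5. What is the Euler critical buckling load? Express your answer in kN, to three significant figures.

Buckling occurs about the weak axis: I_min = h·b³/12 with b = 109 mm (the shorter side).
I_min = 187×109³/12 = 2.018×10^7 mm⁴
I = 2.018×10^7 mm⁴ = 2.018×10^-5 m⁴
Effective length L_e = K·L = 0.5 × 5.51 = 2.755 m
P_cr = π²EI / L_e² = π² × 10.8×10⁹ × 2.018×10^-5 / 2.755² = 2.834×10^5 N

P_cr ≈ 283 kN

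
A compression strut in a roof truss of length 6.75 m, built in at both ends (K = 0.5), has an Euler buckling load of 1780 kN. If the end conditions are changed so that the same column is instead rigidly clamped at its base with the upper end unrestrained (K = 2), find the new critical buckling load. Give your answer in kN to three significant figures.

P_cr ≈ 111 kN

P_cr ∝ 1/K², so P_cr,new = P_cr,old × (K_old/K_new)² = 1780 × (0.5/2)²
= 1780 × 0.06250 = 111 kN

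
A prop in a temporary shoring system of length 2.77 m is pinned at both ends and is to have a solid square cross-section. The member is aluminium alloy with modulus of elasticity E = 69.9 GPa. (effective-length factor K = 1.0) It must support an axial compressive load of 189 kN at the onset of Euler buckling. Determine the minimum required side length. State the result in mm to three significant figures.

L_e = K·L = 1 × 2.77 = 2.770 m
Required I = P_cr·L_e²/(π²E) = 1.890×10^5 × 2.770² / (π² × 6.99×10^10) = 2.102×10^-6 m⁴
I_req = 2.102×10^6 mm⁴
Solid square: I = a⁴/12  ⇒  a = (12I)^(1/4) = (12×2.102×10^6)^(1/4) = 70.9 mm

a ≈ 70.9 mm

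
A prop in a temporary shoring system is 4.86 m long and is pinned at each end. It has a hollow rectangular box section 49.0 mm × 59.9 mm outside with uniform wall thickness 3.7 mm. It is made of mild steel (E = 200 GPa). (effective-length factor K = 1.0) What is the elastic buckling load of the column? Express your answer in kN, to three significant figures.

Inner dimensions: h_i = 59.9 − 2×3.7 = 52.50 mm, b_i = 49.0 − 2×3.7 = 41.60 mm
Weak-axis I_min = (h_o·b_o³ − h_i·b_i³)/12 with b_o = 49.0, b_i = 41.60 mm (shorter outer/inner sides).
I_min = (59.9×49.0³ − 52.50×41.60³)/12 = 2.723×10^5 mm⁴
I = 2.723×10^5 mm⁴ = 2.723×10^-7 m⁴
Effective length L_e = K·L = 1 × 4.86 = 4.860 m
P_cr = π²EI / L_e² = π² × 200×10⁹ × 2.723×10^-7 / 4.860² = 2.276×10^4 N

P_cr ≈ 22.8 kN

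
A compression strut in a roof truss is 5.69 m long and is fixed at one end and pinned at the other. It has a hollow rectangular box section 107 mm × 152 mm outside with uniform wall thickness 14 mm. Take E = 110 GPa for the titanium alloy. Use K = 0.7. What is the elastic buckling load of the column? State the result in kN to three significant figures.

P_cr ≈ 713 kN

Inner dimensions: h_i = 152 − 2×14 = 124.0 mm, b_i = 107 − 2×14 = 79.00 mm
Weak-axis I_min = (h_o·b_o³ − h_i·b_i³)/12 with b_o = 107, b_i = 79.00 mm (shorter outer/inner sides).
I_min = (152×107³ − 124.0×79.00³)/12 = 1.042×10^7 mm⁴
I = 1.042×10^7 mm⁴ = 1.042×10^-5 m⁴
Effective length L_e = K·L = 0.7 × 5.69 = 3.983 m
P_cr = π²EI / L_e² = π² × 110×10⁹ × 1.042×10^-5 / 3.983² = 7.133×10^5 N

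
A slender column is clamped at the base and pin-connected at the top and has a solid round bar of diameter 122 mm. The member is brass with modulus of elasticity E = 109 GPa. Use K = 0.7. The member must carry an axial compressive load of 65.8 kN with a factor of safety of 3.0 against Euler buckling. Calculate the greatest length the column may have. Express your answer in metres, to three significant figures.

I = πd⁴/64 = π×122⁴/64 = 1.087×10^7 mm⁴
I = 1.087×10^-5 m⁴
Required critical load P_cr = n·P = 3.0 × 65.8 = 197.4 kN = 1.974×10^5 N
From P_cr = π²EI/(K·L)²:  L = (1/K)·√(π²EI/P_cr) = (1/0.7)·√(π²×1.09×10^11×1.087×10^-5/1.974×10^5)
L = 11.0 m

L_max ≈ 11.0 m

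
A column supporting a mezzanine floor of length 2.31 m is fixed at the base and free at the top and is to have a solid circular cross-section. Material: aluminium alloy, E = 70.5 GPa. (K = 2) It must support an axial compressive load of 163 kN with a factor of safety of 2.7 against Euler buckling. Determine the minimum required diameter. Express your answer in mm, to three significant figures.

Required P_cr = n·P = 2.7 × 163 = 440.1 kN
L_e = K·L = 2 × 2.31 = 4.620 m
Required I = P_cr·L_e²/(π²E) = 4.401×10^5 × 4.620² / (π² × 7.05×10^10) = 1.350×10^-5 m⁴
I_req = 1.350×10^7 mm⁴
Solid circle: I = πd⁴/64  ⇒  d = (64I/π)^(1/4) = (64×1.350×10^7/π)^(1/4) = 129 mm

d ≈ 129 mm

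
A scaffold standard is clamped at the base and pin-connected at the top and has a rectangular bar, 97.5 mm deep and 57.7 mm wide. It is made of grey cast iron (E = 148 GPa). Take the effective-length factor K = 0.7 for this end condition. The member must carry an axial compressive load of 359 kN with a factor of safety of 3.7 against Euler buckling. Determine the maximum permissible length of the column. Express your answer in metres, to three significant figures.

Buckling occurs about the weak axis: I_min = h·b³/12 with b = 57.7 mm (the shorter side).
I_min = 97.5×57.7³/12 = 1.561×10^6 mm⁴
I = 1.561×10^-6 m⁴
Required critical load P_cr = n·P = 3.7 × 359 = 1328 kN = 1.328×10^6 N
From P_cr = π²EI/(K·L)²:  L = (1/K)·√(π²EI/P_cr) = (1/0.7)·√(π²×1.48×10^11×1.561×10^-6/1.328×10^6)
L = 1.87 m

L_max ≈ 1.87 m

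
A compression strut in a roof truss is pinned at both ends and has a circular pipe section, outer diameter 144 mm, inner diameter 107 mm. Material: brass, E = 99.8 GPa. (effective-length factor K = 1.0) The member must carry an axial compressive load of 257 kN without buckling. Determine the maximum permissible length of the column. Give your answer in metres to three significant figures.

L_max ≈ 7.50 m

d_o = 144 mm, d_i = 107 mm
I = π(d_o⁴ − d_i⁴)/64 = π(144⁴ − 107.0⁴)/64 = 1.467×10^7 mm⁴
I = 1.467×10^-5 m⁴
At the buckling limit P_cr = P = 2.570×10^5 N
From P_cr = π²EI/(K·L)²:  L = (1/K)·√(π²EI/P_cr) = (1/1)·√(π²×9.98×10^10×1.467×10^-5/2.570×10^5)
L = 7.50 m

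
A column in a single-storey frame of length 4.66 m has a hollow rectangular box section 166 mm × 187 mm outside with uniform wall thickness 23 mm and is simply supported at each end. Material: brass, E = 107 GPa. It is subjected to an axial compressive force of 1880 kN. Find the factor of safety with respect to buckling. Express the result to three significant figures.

n ≈ 1.32

Inner dimensions: h_i = 187 − 2×23 = 141.0 mm, b_i = 166 − 2×23 = 120.0 mm
Weak-axis I_min = (h_o·b_o³ − h_i·b_i³)/12 with b_o = 166, b_i = 120.0 mm (shorter outer/inner sides).
I_min = (187×166³ − 141.0×120.0³)/12 = 5.098×10^7 mm⁴
I = 5.098×10^7 mm⁴ = 5.098×10^-5 m⁴
Effective length L_e = K·L = 1 × 4.66 = 4.660 m
P_cr = π²EI / L_e² = π² × 107×10⁹ × 5.098×10^-5 / 4.660² = 2.479×10^6 N
Factor of safety n = P_cr / P = 2479.1 / 1880 = 1.32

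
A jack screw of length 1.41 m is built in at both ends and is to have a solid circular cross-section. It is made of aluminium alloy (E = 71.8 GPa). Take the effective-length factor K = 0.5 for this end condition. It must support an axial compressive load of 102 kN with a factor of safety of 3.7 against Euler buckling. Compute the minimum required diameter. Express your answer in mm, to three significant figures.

Required P_cr = n·P = 3.7 × 102 = 377.4 kN
L_e = K·L = 0.5 × 1.41 = 0.7050 m
Required I = P_cr·L_e²/(π²E) = 3.774×10^5 × 0.7050² / (π² × 7.18×10^10) = 2.647×10^-7 m⁴
I_req = 2.647×10^5 mm⁴
Solid circle: I = πd⁴/64  ⇒  d = (64I/π)^(1/4) = (64×2.647×10^5/π)^(1/4) = 48.2 mm

d ≈ 48.2 mm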